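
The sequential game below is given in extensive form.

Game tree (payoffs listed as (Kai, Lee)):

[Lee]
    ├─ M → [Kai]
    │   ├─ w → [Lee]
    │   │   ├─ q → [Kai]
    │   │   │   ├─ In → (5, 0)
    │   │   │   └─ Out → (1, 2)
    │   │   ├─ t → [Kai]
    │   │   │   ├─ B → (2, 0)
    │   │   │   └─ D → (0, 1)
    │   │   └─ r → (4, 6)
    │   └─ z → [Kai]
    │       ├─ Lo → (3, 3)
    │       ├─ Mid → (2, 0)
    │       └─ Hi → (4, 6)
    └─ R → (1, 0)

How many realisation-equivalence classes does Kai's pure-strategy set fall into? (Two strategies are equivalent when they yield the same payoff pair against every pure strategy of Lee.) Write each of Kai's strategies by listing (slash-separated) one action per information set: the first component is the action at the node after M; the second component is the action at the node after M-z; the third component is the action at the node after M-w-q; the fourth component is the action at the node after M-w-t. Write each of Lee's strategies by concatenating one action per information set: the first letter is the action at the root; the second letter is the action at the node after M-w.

7

Kai has 24 pure strategies: w/Lo/In/B, w/Lo/In/D, w/Lo/Out/B, w/Lo/Out/D, w/Mid/In/B, w/Mid/In/D, w/Mid/Out/B, w/Mid/Out/D, w/Hi/In/B, w/Hi/In/D, w/Hi/Out/B, w/Hi/Out/D, z/Lo/In/B, z/Lo/In/D, z/Lo/Out/B, z/Lo/Out/D, z/Mid/In/B, z/Mid/In/D, z/Mid/Out/B, z/Mid/Out/D, z/Hi/In/B, z/Hi/In/D, z/Hi/Out/B, z/Hi/Out/D. Columns: Mq, Mt, Mr, Rq, Rt, Rr.
{w/Lo/In/B, w/Mid/In/B, w/Hi/In/B} → row (5,0) (2,0) (4,6) (1,0) (1,0) (1,0)
{w/Lo/In/D, w/Mid/In/D, w/Hi/In/D} → row (5,0) (0,1) (4,6) (1,0) (1,0) (1,0)
{w/Lo/Out/B, w/Mid/Out/B, w/Hi/Out/B} → row (1,2) (2,0) (4,6) (1,0) (1,0) (1,0)
{w/Lo/Out/D, w/Mid/Out/D, w/Hi/Out/D} → row (1,2) (0,1) (4,6) (1,0) (1,0) (1,0)
{z/Lo/In/B, z/Lo/In/D, z/Lo/Out/B, z/Lo/Out/D} → row (3,3) (3,3) (3,3) (1,0) (1,0) (1,0)
{z/Mid/In/B, z/Mid/In/D, z/Mid/Out/B, z/Mid/Out/D} → row (2,0) (2,0) (2,0) (1,0) (1,0) (1,0)
{z/Hi/In/B, z/Hi/In/D, z/Hi/Out/B, z/Hi/Out/D} → row (4,6) (4,6) (4,6) (1,0) (1,0) (1,0)
That's 7 distinct rows out of 24 strategies.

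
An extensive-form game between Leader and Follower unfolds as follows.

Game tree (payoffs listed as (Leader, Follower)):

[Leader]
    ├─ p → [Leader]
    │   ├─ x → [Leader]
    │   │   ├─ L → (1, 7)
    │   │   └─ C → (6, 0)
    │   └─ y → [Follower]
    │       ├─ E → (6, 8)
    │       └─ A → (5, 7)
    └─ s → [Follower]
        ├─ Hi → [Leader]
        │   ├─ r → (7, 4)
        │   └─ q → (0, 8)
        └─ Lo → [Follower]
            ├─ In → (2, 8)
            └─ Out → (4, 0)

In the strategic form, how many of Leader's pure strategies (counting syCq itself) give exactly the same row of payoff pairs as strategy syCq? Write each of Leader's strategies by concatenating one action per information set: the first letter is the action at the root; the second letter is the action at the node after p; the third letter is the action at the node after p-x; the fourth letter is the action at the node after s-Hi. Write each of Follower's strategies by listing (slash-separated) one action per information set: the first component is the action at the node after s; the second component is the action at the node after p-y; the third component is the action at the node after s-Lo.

Row for syCq (columns Hi/E/In, Hi/E/Out, Hi/A/In, Hi/A/Out, Lo/E/In, Lo/E/Out, Lo/A/In, Lo/A/Out): (0,8) (0,8) (0,8) (0,8) (2,8) (4,0) (2,8) (4,0).
Under syCq, Leader's choice at the node after p and at the node after p-x can never be reached regardless of what Follower does, so varying those choices leaves every outcome unchanged.
Holding the reachable choices fixed and varying the unreachable ones freely already gives 2 × 2 = 4 equivalent strategies.
No other strategy reproduces this row, so those 4 are the full class: sxLq, sxCq, syLq, syCq.

4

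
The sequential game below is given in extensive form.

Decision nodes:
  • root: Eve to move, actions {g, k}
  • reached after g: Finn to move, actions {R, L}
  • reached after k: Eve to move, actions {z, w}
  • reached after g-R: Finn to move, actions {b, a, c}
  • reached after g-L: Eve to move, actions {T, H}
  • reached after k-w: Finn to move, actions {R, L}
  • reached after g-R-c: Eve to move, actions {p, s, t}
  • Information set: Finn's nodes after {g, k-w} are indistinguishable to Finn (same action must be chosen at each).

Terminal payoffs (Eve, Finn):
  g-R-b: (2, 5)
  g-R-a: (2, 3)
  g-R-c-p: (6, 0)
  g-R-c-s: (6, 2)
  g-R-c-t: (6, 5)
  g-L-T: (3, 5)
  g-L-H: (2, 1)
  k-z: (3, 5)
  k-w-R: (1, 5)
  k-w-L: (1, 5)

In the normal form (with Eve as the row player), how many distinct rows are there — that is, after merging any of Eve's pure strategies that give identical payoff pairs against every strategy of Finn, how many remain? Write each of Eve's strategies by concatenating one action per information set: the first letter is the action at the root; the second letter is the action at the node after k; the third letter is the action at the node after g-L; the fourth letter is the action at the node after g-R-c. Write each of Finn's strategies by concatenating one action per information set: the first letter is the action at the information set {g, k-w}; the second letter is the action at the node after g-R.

Eve has 24 pure strategies: gzTp, gzTs, gzTt, gzHp, gzHs, gzHt, gwTp, gwTs, gwTt, gwHp, gwHs, gwHt, kzTp, kzTs, kzTt, kzHp, kzHs, kzHt, kwTp, kwTs, kwTt, kwHp, kwHs, kwHt. Columns: Rb, Ra, Rc, Lb, La, Lc.
{gzTp, gwTp} → row (2,5) (2,3) (6,0) (3,5) (3,5) (3,5)
{gzTs, gwTs} → row (2,5) (2,3) (6,2) (3,5) (3,5) (3,5)
{gzTt, gwTt} → row (2,5) (2,3) (6,5) (3,5) (3,5) (3,5)
{gzHp, gwHp} → row (2,5) (2,3) (6,0) (2,1) (2,1) (2,1)
{gzHs, gwHs} → row (2,5) (2,3) (6,2) (2,1) (2,1) (2,1)
{gzHt, gwHt} → row (2,5) (2,3) (6,5) (2,1) (2,1) (2,1)
{kzTp, kzTs, kzTt, kzHp, kzHs, kzHt} → row (3,5) (3,5) (3,5) (3,5) (3,5) (3,5)
{kwTp, kwTs, kwTt, kwHp, kwHs, kwHt} → row (1,5) (1,5) (1,5) (1,5) (1,5) (1,5)
That's 8 distinct rows out of 24 strategies.

8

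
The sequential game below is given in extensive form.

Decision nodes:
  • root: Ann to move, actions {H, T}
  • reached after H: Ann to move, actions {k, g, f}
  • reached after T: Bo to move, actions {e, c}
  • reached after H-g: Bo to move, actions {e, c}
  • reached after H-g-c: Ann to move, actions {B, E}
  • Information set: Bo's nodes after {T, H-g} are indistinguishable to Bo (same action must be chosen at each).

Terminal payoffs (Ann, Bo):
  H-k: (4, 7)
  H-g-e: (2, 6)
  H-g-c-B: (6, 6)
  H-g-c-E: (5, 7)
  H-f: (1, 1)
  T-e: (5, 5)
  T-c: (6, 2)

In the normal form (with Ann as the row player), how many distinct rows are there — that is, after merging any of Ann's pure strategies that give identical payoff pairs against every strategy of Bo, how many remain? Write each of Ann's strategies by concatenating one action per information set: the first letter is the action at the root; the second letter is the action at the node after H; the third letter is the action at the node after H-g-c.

5

Ann has 12 pure strategies: HkB, HkE, HgB, HgE, HfB, HfE, TkB, TkE, TgB, TgE, TfB, TfE. Columns: e, c.
{HkB, HkE} → row (4,7) (4,7)
{HgB} → row (2,6) (6,6)
{HgE} → row (2,6) (5,7)
{HfB, HfE} → row (1,1) (1,1)
{TkB, TkE, TgB, TgE, TfB, TfE} → row (5,5) (6,2)
That's 5 distinct rows out of 12 strategies.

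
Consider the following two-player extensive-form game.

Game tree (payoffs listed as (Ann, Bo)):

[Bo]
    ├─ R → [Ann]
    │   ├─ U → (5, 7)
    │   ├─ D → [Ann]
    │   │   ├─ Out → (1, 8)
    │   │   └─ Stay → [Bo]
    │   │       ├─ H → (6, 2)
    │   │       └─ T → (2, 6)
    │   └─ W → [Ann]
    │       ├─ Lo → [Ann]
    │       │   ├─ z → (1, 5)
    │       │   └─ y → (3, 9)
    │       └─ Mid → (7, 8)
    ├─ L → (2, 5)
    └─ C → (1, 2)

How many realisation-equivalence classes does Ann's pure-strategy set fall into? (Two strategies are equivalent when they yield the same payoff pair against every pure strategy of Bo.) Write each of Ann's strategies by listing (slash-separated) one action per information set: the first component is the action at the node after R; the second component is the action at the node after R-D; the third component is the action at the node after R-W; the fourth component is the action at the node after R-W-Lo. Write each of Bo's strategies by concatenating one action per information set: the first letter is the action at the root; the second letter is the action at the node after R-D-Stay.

Ann has 24 pure strategies: U/Out/Lo/z, U/Out/Lo/y, U/Out/Mid/z, U/Out/Mid/y, U/Stay/Lo/z, U/Stay/Lo/y, U/Stay/Mid/z, U/Stay/Mid/y, D/Out/Lo/z, D/Out/Lo/y, D/Out/Mid/z, D/Out/Mid/y, D/Stay/Lo/z, D/Stay/Lo/y, D/Stay/Mid/z, D/Stay/Mid/y, W/Out/Lo/z, W/Out/Lo/y, W/Out/Mid/z, W/Out/Mid/y, W/Stay/Lo/z, W/Stay/Lo/y, W/Stay/Mid/z, W/Stay/Mid/y. Columns: RH, RT, LH, LT, CH, CT.
{U/Out/Lo/z, U/Out/Lo/y, U/Out/Mid/z, U/Out/Mid/y, U/Stay/Lo/z, U/Stay/Lo/y, U/Stay/Mid/z, U/Stay/Mid/y} → row (5,7) (5,7) (2,5) (2,5) (1,2) (1,2)
{D/Out/Lo/z, D/Out/Lo/y, D/Out/Mid/z, D/Out/Mid/y} → row (1,8) (1,8) (2,5) (2,5) (1,2) (1,2)
{D/Stay/Lo/z, D/Stay/Lo/y, D/Stay/Mid/z, D/Stay/Mid/y} → row (6,2) (2,6) (2,5) (2,5) (1,2) (1,2)
{W/Out/Lo/z, W/Stay/Lo/z} → row (1,5) (1,5) (2,5) (2,5) (1,2) (1,2)
{W/Out/Lo/y, W/Stay/Lo/y} → row (3,9) (3,9) (2,5) (2,5) (1,2) (1,2)
{W/Out/Mid/z, W/Out/Mid/y, W/Stay/Mid/z, W/Stay/Mid/y} → row (7,8) (7,8) (2,5) (2,5) (1,2) (1,2)
That's 6 distinct rows out of 24 strategies.

6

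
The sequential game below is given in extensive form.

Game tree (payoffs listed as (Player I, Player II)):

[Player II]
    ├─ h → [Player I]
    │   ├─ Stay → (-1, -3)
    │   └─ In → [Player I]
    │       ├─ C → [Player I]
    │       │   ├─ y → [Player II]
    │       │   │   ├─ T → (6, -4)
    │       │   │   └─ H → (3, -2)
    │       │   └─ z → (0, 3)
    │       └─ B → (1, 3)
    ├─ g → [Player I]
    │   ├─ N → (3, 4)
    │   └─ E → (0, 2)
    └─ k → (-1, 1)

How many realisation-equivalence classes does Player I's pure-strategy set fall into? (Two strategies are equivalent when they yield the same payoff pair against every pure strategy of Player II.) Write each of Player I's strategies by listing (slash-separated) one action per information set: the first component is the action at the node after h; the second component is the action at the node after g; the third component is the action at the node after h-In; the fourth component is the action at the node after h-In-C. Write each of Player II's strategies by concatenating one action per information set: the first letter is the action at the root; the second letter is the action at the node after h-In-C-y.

8

Player I has 16 pure strategies: Stay/N/C/y, Stay/N/C/z, Stay/N/B/y, Stay/N/B/z, Stay/E/C/y, Stay/E/C/z, Stay/E/B/y, Stay/E/B/z, In/N/C/y, In/N/C/z, In/N/B/y, In/N/B/z, In/E/C/y, In/E/C/z, In/E/B/y, In/E/B/z. Columns: hT, hH, gT, gH, kT, kH.
{Stay/N/C/y, Stay/N/C/z, Stay/N/B/y, Stay/N/B/z} → row (-1,-3) (-1,-3) (3,4) (3,4) (-1,1) (-1,1)
{Stay/E/C/y, Stay/E/C/z, Stay/E/B/y, Stay/E/B/z} → row (-1,-3) (-1,-3) (0,2) (0,2) (-1,1) (-1,1)
{In/N/C/y} → row (6,-4) (3,-2) (3,4) (3,4) (-1,1) (-1,1)
{In/N/C/z} → row (0,3) (0,3) (3,4) (3,4) (-1,1) (-1,1)
{In/N/B/y, In/N/B/z} → row (1,3) (1,3) (3,4) (3,4) (-1,1) (-1,1)
{In/E/C/y} → row (6,-4) (3,-2) (0,2) (0,2) (-1,1) (-1,1)
{In/E/C/z} → row (0,3) (0,3) (0,2) (0,2) (-1,1) (-1,1)
{In/E/B/y, In/E/B/z} → row (1,3) (1,3) (0,2) (0,2) (-1,1) (-1,1)
That's 8 distinct rows out of 16 strategies.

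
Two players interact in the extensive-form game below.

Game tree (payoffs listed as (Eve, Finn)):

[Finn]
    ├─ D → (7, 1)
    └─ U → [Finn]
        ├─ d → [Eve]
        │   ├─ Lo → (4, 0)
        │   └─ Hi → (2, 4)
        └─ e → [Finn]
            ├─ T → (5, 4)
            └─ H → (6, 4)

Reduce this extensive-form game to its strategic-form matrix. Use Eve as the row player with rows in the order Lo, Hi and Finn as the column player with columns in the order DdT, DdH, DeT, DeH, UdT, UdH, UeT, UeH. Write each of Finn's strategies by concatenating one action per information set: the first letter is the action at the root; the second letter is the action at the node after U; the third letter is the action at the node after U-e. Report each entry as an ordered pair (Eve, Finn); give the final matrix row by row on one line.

          DdT      DdH      DeT      DeH      UdT      UdH      UeT      UeH
  Lo    (7,1)    (7,1)    (7,1)    (7,1)    (4,0)    (4,0)    (5,4)    (6,4)
  Hi    (7,1)    (7,1)    (7,1)    (7,1)    (2,4)    (2,4)    (5,4)    (6,4)

Lo: (7,1) (7,1) (7,1) (7,1) (4,0) (4,0) (5,4) (6,4) | Hi: (7,1) (7,1) (7,1) (7,1) (2,4) (2,4) (5,4) (6,4)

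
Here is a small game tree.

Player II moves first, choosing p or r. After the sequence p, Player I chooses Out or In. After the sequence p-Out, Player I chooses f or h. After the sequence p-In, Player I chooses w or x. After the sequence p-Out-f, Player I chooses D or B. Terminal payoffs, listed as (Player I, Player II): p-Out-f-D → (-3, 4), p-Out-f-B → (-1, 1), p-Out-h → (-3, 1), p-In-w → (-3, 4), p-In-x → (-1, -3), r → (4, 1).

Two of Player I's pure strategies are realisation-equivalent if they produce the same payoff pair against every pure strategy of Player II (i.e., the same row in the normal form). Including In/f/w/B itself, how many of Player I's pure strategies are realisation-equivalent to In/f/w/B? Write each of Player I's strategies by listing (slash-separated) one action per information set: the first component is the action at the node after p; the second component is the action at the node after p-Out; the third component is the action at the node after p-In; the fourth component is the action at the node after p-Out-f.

Row for In/f/w/B (columns p, r): (-3,4) (4,1).
Under In/f/w/B, Player I's choice at the node after p-Out and at the node after p-Out-f can never be reached regardless of what Player II does, so varying those choices leaves every outcome unchanged.
Holding the reachable choices fixed and varying the unreachable ones freely already gives 2 × 2 = 4 equivalent strategies.
Checking the remaining rows, Out/f/w/D, Out/f/x/D also happen to give the same payoffs in every column, bringing the total to 6: Out/f/w/D, Out/f/x/D, In/f/w/D, In/f/w/B, In/h/w/D, In/h/w/B.

6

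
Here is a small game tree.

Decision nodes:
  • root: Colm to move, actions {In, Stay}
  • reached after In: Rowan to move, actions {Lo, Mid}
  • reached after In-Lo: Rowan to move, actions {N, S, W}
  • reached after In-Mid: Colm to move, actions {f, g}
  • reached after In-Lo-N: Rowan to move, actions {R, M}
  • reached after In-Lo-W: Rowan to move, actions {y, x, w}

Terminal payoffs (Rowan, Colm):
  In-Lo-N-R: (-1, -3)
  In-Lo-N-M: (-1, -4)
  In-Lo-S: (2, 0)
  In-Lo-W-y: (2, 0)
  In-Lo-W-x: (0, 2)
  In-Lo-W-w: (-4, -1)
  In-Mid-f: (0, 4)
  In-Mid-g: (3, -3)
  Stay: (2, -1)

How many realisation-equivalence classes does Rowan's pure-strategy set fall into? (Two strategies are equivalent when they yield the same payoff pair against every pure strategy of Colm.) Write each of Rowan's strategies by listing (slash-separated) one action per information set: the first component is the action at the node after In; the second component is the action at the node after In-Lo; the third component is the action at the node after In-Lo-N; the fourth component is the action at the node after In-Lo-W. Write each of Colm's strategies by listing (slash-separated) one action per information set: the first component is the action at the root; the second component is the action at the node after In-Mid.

Rowan has 36 pure strategies: Lo/N/R/y, Lo/N/R/x, Lo/N/R/w, Lo/N/M/y, Lo/N/M/x, Lo/N/M/w, Lo/S/R/y, Lo/S/R/x, Lo/S/R/w, Lo/S/M/y, Lo/S/M/x, Lo/S/M/w, Lo/W/R/y, Lo/W/R/x, Lo/W/R/w, Lo/W/M/y, Lo/W/M/x, Lo/W/M/w, Mid/N/R/y, Mid/N/R/x, Mid/N/R/w, Mid/N/M/y, Mid/N/M/x, Mid/N/M/w, Mid/S/R/y, Mid/S/R/x, Mid/S/R/w, Mid/S/M/y, Mid/S/M/x, Mid/S/M/w, Mid/W/R/y, Mid/W/R/x, Mid/W/R/w, Mid/W/M/y, Mid/W/M/x, Mid/W/M/w. Columns: In/f, In/g, Stay/f, Stay/g.
{Lo/N/R/y, Lo/N/R/x, Lo/N/R/w} → row (-1,-3) (-1,-3) (2,-1) (2,-1)
{Lo/N/M/y, Lo/N/M/x, Lo/N/M/w} → row (-1,-4) (-1,-4) (2,-1) (2,-1)
{Lo/S/R/y, Lo/S/R/x, Lo/S/R/w, Lo/S/M/y, Lo/S/M/x, Lo/S/M/w, Lo/W/R/y, Lo/W/M/y} → row (2,0) (2,0) (2,-1) (2,-1)
{Lo/W/R/x, Lo/W/M/x} → row (0,2) (0,2) (2,-1) (2,-1)
{Lo/W/R/w, Lo/W/M/w} → row (-4,-1) (-4,-1) (2,-1) (2,-1)
{Mid/N/R/y, Mid/N/R/x, Mid/N/R/w, Mid/N/M/y, Mid/N/M/x, Mid/N/M/w, Mid/S/R/y, Mid/S/R/x, Mid/S/R/w, Mid/S/M/y, Mid/S/M/x, Mid/S/M/w, Mid/W/R/y, Mid/W/R/x, Mid/W/R/w, Mid/W/M/y, Mid/W/M/x, Mid/W/M/w} → row (0,4) (3,-3) (2,-1) (2,-1)
That's 6 distinct rows out of 36 strategies.

6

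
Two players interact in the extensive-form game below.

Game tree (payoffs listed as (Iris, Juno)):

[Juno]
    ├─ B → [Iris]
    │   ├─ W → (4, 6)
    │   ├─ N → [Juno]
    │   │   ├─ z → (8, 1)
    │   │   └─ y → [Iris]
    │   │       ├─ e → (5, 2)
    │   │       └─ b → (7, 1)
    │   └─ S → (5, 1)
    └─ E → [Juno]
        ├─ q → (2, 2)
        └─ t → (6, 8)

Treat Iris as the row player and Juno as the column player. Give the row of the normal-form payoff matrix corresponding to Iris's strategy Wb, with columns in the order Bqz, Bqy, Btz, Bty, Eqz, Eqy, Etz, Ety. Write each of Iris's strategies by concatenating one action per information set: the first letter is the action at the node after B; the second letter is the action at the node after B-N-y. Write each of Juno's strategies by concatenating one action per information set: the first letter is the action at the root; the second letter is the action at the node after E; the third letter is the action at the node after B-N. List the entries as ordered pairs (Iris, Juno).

(4,6) (4,6) (4,6) (4,6) (2,2) (2,2) (6,8) (6,8)

vs Bqz: Juno plays B → Iris plays W at [B] → (4, 6)
vs Bqy: Juno plays B → Iris plays W at [B] → (4, 6)
vs Btz: Juno plays B → Iris plays W at [B] → (4, 6)
vs Bty: Juno plays B → Iris plays W at [B] → (4, 6)
vs Eqz: Juno plays E → Juno plays q at [E] → (2, 2)
vs Eqy: Juno plays E → Juno plays q at [E] → (2, 2)
vs Etz: Juno plays E → Juno plays t at [E] → (6, 8)
vs Ety: Juno plays E → Juno plays t at [E] → (6, 8)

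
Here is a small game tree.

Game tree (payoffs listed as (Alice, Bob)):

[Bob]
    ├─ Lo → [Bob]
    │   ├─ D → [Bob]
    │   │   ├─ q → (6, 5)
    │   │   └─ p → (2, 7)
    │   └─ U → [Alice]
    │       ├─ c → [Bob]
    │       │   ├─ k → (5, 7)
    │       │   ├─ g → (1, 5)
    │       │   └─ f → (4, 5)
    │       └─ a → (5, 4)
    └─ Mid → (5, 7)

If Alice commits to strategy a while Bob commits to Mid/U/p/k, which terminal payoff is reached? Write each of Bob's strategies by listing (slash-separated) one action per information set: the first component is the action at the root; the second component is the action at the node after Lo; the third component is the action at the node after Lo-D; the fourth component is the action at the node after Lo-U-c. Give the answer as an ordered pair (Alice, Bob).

(5, 7)

Trace the play path from the root:
  Bob plays Mid
→ terminal payoff (5, 7).
(Alice's choice at the node after Lo-U is never reached on this path, so it doesn't affect the outcome.)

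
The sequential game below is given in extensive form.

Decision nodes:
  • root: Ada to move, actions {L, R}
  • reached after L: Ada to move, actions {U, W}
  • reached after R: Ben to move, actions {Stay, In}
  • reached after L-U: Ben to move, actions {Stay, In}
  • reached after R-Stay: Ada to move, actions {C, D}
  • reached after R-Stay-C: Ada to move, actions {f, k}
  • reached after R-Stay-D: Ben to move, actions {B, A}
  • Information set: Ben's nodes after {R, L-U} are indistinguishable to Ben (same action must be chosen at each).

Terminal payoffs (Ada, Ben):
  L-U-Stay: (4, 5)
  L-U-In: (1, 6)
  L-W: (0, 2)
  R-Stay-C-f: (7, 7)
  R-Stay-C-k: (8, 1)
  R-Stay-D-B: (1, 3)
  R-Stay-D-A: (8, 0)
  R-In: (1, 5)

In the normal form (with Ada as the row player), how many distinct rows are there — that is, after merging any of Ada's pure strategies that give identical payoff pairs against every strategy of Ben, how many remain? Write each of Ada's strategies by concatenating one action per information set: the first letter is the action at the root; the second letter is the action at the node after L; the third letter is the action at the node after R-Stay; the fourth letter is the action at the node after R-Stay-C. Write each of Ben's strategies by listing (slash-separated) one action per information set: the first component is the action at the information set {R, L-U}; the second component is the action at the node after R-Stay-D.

Ada has 16 pure strategies: LUCf, LUCk, LUDf, LUDk, LWCf, LWCk, LWDf, LWDk, RUCf, RUCk, RUDf, RUDk, RWCf, RWCk, RWDf, RWDk. Columns: Stay/B, Stay/A, In/B, In/A.
{LUCf, LUCk, LUDf, LUDk} → row (4,5) (4,5) (1,6) (1,6)
{LWCf, LWCk, LWDf, LWDk} → row (0,2) (0,2) (0,2) (0,2)
{RUCf, RWCf} → row (7,7) (7,7) (1,5) (1,5)
{RUCk, RWCk} → row (8,1) (8,1) (1,5) (1,5)
{RUDf, RUDk, RWDf, RWDk} → row (1,3) (8,0) (1,5) (1,5)
That's 5 distinct rows out of 16 strategies.

5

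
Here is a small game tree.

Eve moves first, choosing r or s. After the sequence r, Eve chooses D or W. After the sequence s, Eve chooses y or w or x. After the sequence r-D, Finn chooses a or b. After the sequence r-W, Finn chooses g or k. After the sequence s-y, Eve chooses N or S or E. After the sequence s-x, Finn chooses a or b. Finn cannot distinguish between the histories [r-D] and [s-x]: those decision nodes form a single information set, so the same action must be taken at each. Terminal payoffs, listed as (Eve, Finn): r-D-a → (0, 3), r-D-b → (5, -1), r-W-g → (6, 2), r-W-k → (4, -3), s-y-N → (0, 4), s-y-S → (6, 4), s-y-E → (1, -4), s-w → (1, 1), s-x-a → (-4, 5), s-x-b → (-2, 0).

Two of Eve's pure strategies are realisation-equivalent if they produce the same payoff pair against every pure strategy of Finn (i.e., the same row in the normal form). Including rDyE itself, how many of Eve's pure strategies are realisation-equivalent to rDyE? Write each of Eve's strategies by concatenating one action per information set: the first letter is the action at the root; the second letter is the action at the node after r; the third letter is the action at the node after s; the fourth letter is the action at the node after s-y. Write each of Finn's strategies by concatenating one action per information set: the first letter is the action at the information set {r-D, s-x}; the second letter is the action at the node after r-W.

Row for rDyE (columns ag, ak, bg, bk): (0,3) (0,3) (5,-1) (5,-1).
Under rDyE, Eve's choice at the node after s and at the node after s-y can never be reached regardless of what Finn does, so varying those choices leaves every outcome unchanged.
Holding the reachable choices fixed and varying the unreachable ones freely already gives 3 × 3 = 9 equivalent strategies.
No other strategy reproduces this row, so those 9 are the full class: rDyN, rDyS, rDyE, rDwN, rDwS, rDwE, rDxN, rDxS, rDxE.

9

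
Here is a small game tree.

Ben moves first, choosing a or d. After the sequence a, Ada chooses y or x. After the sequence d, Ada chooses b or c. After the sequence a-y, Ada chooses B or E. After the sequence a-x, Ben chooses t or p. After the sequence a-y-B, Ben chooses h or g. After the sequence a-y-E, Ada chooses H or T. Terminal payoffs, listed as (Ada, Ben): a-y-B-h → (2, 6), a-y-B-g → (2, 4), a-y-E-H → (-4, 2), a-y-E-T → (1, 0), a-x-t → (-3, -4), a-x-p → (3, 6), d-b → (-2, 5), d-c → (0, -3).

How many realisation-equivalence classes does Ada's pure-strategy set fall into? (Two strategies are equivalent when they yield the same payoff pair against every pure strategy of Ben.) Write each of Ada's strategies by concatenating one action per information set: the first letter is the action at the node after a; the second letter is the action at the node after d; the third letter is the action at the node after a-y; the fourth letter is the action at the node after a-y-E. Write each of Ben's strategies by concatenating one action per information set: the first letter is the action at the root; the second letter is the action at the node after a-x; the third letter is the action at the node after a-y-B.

8

Ada has 16 pure strategies: ybBH, ybBT, ybEH, ybET, ycBH, ycBT, ycEH, ycET, xbBH, xbBT, xbEH, xbET, xcBH, xcBT, xcEH, xcET. Columns: ath, atg, aph, apg, dth, dtg, dph, dpg.
{ybBH, ybBT} → row (2,6) (2,4) (2,6) (2,4) (-2,5) (-2,5) (-2,5) (-2,5)
{ybEH} → row (-4,2) (-4,2) (-4,2) (-4,2) (-2,5) (-2,5) (-2,5) (-2,5)
{ybET} → row (1,0) (1,0) (1,0) (1,0) (-2,5) (-2,5) (-2,5) (-2,5)
{ycBH, ycBT} → row (2,6) (2,4) (2,6) (2,4) (0,-3) (0,-3) (0,-3) (0,-3)
{ycEH} → row (-4,2) (-4,2) (-4,2) (-4,2) (0,-3) (0,-3) (0,-3) (0,-3)
{ycET} → row (1,0) (1,0) (1,0) (1,0) (0,-3) (0,-3) (0,-3) (0,-3)
{xbBH, xbBT, xbEH, xbET} → row (-3,-4) (-3,-4) (3,6) (3,6) (-2,5) (-2,5) (-2,5) (-2,5)
{xcBH, xcBT, xcEH, xcET} → row (-3,-4) (-3,-4) (3,6) (3,6) (0,-3) (0,-3) (0,-3) (0,-3)
That's 8 distinct rows out of 16 strategies.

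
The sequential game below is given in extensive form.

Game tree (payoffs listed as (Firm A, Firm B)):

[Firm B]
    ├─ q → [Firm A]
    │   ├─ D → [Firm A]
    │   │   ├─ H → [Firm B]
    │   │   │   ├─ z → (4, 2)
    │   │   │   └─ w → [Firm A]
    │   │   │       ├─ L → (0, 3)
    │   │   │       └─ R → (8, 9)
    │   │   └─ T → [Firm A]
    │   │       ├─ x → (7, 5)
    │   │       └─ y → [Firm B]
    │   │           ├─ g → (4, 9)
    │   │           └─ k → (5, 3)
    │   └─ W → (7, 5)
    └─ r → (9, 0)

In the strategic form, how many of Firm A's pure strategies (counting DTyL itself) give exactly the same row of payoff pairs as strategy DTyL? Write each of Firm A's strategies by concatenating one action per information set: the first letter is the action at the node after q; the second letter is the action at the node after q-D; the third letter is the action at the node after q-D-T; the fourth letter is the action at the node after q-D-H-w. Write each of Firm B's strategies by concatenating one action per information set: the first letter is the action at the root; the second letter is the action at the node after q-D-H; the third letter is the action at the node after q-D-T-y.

2

Row for DTyL (columns qzg, qzk, qwg, qwk, rzg, rzk, rwg, rwk): (4,9) (5,3) (4,9) (5,3) (9,0) (9,0) (9,0) (9,0).
Under DTyL, Firm A's choice at the node after q-D-H-w can never be reached regardless of what Firm B does, so varying those choices leaves every outcome unchanged.
Holding the reachable choices fixed and varying the unreachable one freely already gives 2 equivalent strategies.
No other strategy reproduces this row, so those 2 are the full class: DTyL, DTyR.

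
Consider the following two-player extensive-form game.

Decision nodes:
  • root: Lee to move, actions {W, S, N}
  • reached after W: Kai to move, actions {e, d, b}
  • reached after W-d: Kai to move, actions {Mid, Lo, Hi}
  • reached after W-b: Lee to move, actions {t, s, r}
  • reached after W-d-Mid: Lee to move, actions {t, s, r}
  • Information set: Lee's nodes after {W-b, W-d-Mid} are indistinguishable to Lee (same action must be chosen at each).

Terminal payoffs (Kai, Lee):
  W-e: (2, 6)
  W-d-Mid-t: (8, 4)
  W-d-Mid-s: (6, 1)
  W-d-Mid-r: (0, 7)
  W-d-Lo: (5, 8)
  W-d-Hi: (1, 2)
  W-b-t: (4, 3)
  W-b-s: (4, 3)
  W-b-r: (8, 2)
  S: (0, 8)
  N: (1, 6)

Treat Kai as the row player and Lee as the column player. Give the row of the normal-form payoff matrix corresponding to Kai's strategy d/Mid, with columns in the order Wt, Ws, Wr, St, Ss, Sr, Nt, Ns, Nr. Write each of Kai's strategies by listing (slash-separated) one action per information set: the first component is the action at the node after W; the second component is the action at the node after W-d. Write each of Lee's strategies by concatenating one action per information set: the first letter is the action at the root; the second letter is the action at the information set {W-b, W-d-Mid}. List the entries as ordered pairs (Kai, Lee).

vs Wt: Lee plays W → Kai plays d at [W] → Kai plays Mid at [W-d] → Lee plays t at [W-d-Mid] → (8, 4)
vs Ws: Lee plays W → Kai plays d at [W] → Kai plays Mid at [W-d] → Lee plays s at [W-d-Mid] → (6, 1)
vs Wr: Lee plays W → Kai plays d at [W] → Kai plays Mid at [W-d] → Lee plays r at [W-d-Mid] → (0, 7)
vs St: Lee plays S → (0, 8)
vs Ss: Lee plays S → (0, 8)
vs Sr: Lee plays S → (0, 8)
vs Nt: Lee plays N → (1, 6)
vs Ns: Lee plays N → (1, 6)
vs Nr: Lee plays N → (1, 6)

(8,4) (6,1) (0,7) (0,8) (0,8) (0,8) (1,6) (1,6) (1,6)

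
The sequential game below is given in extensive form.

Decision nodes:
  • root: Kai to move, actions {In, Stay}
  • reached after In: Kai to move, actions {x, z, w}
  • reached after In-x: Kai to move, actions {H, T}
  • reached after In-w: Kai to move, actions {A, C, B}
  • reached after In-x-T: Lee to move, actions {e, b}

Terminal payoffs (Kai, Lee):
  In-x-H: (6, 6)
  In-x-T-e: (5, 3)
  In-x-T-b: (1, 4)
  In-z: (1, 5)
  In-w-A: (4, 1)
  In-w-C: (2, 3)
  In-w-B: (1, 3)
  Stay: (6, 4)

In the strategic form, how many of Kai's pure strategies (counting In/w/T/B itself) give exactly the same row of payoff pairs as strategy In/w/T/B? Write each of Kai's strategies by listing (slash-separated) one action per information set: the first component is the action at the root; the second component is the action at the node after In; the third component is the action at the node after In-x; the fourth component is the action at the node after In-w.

Row for In/w/T/B (columns e, b): (1,3) (1,3).
Under In/w/T/B, Kai's choice at the node after In-x can never be reached regardless of what Lee does, so varying those choices leaves every outcome unchanged.
Holding the reachable choices fixed and varying the unreachable one freely already gives 2 equivalent strategies.
No other strategy reproduces this row, so those 2 are the full class: In/w/H/B, In/w/T/B.

2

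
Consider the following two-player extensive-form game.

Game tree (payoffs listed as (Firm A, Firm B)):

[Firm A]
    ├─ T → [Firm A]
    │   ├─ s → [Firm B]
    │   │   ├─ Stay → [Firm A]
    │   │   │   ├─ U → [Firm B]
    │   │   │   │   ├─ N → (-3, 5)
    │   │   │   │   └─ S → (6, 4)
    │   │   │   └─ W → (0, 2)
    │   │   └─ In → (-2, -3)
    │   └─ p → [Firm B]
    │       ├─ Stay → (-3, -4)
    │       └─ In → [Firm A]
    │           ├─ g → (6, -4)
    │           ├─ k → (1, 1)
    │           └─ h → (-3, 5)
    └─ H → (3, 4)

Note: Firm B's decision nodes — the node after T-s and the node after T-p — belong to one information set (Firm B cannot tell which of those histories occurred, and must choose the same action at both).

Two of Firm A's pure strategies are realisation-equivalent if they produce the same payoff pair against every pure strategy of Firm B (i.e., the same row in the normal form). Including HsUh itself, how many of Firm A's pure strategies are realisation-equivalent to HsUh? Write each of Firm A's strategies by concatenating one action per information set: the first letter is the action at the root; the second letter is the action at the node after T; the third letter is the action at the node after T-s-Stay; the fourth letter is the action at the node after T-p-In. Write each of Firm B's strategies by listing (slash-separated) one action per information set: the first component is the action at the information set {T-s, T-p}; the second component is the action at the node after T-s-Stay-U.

12

Row for HsUh (columns Stay/N, Stay/S, In/N, In/S): (3,4) (3,4) (3,4) (3,4).
Under HsUh, Firm A's choice at the node after T and at the node after T-s-Stay and at the node after T-p-In can never be reached regardless of what Firm B does, so varying those choices leaves every outcome unchanged.
Holding the reachable choices fixed and varying the unreachable ones freely already gives 2 × 2 × 3 = 12 equivalent strategies.
No other strategy reproduces this row, so those 12 are the full class: HsUg, HsUk, HsUh, HsWg, HsWk, HsWh, HpUg, HpUk, HpUh, HpWg, HpWk, HpWh.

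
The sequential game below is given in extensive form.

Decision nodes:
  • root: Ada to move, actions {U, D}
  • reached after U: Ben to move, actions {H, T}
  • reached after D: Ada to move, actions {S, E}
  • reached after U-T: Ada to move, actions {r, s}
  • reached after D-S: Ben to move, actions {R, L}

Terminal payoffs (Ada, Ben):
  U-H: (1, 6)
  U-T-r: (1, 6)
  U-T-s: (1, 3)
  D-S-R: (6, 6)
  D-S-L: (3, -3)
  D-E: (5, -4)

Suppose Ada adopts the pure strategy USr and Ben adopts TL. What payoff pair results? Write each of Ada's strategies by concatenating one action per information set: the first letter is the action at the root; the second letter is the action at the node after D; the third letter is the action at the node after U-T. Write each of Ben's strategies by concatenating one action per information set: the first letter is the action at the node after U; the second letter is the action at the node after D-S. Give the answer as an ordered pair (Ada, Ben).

Trace the play path from the root:
  Ada plays U
  Ben plays T at [U]
  Ada plays r at [U-T]
→ terminal payoff (1, 6).
(Ada's choice at the node after D is never reached on this path, so it doesn't affect the outcome.)

(1, 6)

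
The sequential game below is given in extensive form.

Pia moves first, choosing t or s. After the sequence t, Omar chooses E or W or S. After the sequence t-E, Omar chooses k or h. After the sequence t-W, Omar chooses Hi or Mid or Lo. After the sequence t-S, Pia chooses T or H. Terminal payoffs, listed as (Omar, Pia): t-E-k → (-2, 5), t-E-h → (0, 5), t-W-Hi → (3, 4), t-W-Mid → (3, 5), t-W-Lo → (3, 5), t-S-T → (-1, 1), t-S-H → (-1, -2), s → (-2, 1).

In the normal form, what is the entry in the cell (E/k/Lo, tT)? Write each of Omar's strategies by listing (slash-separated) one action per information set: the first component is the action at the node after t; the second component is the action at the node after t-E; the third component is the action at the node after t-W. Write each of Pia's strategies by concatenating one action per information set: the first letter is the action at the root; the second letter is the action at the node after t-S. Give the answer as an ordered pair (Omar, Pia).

Trace the play path from the root:
  Pia plays t
  Omar plays E at [t]
  Omar plays k at [t-E]
→ terminal payoff (-2, 5).
(Omar's choice at the node after t-W is never reached on this path, so it doesn't affect the outcome.)

(-2, 5)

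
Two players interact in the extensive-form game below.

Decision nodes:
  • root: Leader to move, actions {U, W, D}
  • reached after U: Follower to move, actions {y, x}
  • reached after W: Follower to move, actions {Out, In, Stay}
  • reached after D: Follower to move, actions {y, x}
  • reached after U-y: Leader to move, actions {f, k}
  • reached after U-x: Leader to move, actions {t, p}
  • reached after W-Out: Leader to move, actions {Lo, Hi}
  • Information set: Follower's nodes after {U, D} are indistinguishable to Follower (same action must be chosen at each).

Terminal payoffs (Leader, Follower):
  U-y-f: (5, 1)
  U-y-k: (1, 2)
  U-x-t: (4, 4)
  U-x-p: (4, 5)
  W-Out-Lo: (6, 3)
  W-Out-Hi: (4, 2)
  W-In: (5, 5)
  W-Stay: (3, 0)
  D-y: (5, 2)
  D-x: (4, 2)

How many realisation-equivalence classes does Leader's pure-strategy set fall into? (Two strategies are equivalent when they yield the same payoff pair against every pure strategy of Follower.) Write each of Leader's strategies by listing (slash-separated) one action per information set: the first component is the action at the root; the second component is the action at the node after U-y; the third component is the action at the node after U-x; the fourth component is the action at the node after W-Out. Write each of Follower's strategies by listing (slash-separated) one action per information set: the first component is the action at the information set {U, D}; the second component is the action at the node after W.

7

Leader has 24 pure strategies: U/f/t/Lo, U/f/t/Hi, U/f/p/Lo, U/f/p/Hi, U/k/t/Lo, U/k/t/Hi, U/k/p/Lo, U/k/p/Hi, W/f/t/Lo, W/f/t/Hi, W/f/p/Lo, W/f/p/Hi, W/k/t/Lo, W/k/t/Hi, W/k/p/Lo, W/k/p/Hi, D/f/t/Lo, D/f/t/Hi, D/f/p/Lo, D/f/p/Hi, D/k/t/Lo, D/k/t/Hi, D/k/p/Lo, D/k/p/Hi. Columns: y/Out, y/In, y/Stay, x/Out, x/In, x/Stay.
{U/f/t/Lo, U/f/t/Hi} → row (5,1) (5,1) (5,1) (4,4) (4,4) (4,4)
{U/f/p/Lo, U/f/p/Hi} → row (5,1) (5,1) (5,1) (4,5) (4,5) (4,5)
{U/k/t/Lo, U/k/t/Hi} → row (1,2) (1,2) (1,2) (4,4) (4,4) (4,4)
{U/k/p/Lo, U/k/p/Hi} → row (1,2) (1,2) (1,2) (4,5) (4,5) (4,5)
{W/f/t/Lo, W/f/p/Lo, W/k/t/Lo, W/k/p/Lo} → row (6,3) (5,5) (3,0) (6,3) (5,5) (3,0)
{W/f/t/Hi, W/f/p/Hi, W/k/t/Hi, W/k/p/Hi} → row (4,2) (5,5) (3,0) (4,2) (5,5) (3,0)
{D/f/t/Lo, D/f/t/Hi, D/f/p/Lo, D/f/p/Hi, D/k/t/Lo, D/k/t/Hi, D/k/p/Lo, D/k/p/Hi} → row (5,2) (5,2) (5,2) (4,2) (4,2) (4,2)
That's 7 distinct rows out of 24 strategies.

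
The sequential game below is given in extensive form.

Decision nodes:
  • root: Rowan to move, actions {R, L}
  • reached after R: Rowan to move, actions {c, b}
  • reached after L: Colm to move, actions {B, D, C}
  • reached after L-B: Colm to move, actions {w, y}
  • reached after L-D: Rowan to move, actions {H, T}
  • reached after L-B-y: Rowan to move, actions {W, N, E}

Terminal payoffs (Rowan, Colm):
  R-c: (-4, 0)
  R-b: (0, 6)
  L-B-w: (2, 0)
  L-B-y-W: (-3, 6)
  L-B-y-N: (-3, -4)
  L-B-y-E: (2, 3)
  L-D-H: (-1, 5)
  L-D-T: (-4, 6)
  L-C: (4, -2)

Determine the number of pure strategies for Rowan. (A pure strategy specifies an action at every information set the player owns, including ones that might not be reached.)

Rowan owns the root with actions {R, L} — two choices.
Rowan owns the node after R with actions {c, b} — two choices.
Rowan owns the node after L-D with actions {H, T} — two choices.
Rowan owns the node after L-B-y with actions {W, N, E} — three choices.
A pure strategy fixes one action at each information set independently, so the count is the product 2 × 2 × 2 × 3 = 24.
(For reference, Colm has 6 pure strategies, giving a 24×6 normal-form matrix.)

24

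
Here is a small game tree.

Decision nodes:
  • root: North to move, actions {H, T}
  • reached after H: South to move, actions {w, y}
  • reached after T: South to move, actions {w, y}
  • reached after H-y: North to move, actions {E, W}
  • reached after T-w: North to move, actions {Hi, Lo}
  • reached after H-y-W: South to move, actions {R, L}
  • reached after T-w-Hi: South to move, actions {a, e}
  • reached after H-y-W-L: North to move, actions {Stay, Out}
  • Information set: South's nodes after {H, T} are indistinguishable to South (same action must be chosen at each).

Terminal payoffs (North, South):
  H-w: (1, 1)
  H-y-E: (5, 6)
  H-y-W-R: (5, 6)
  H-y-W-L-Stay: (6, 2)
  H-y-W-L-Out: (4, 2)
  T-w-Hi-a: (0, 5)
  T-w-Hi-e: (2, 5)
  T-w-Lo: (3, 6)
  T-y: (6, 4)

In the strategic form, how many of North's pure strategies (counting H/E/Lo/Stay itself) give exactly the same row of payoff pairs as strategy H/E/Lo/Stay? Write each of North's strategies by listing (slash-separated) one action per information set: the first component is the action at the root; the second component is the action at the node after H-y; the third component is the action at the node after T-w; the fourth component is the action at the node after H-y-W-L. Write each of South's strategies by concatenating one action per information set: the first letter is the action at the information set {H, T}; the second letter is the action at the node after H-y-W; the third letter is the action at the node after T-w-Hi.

4

Row for H/E/Lo/Stay (columns wRa, wRe, wLa, wLe, yRa, yRe, yLa, yLe): (1,1) (1,1) (1,1) (1,1) (5,6) (5,6) (5,6) (5,6).
Under H/E/Lo/Stay, North's choice at the node after T-w and at the node after H-y-W-L can never be reached regardless of what South does, so varying those choices leaves every outcome unchanged.
Holding the reachable choices fixed and varying the unreachable ones freely already gives 2 × 2 = 4 equivalent strategies.
No other strategy reproduces this row, so those 4 are the full class: H/E/Hi/Stay, H/E/Hi/Out, H/E/Lo/Stay, H/E/Lo/Out.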